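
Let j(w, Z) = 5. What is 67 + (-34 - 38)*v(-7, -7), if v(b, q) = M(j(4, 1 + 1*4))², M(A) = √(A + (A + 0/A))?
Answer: -653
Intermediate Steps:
M(A) = √2*√A (M(A) = √(A + (A + 0)) = √(A + A) = √(2*A) = √2*√A)
v(b, q) = 10 (v(b, q) = (√2*√5)² = (√10)² = 10)
67 + (-34 - 38)*v(-7, -7) = 67 + (-34 - 38)*10 = 67 - 72*10 = 67 - 720 = -653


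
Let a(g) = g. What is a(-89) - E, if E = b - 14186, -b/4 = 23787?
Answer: 109245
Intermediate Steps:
b = -95148 (b = -4*23787 = -95148)
E = -109334 (E = -95148 - 14186 = -109334)
a(-89) - E = -89 - 1*(-109334) = -89 + 109334 = 109245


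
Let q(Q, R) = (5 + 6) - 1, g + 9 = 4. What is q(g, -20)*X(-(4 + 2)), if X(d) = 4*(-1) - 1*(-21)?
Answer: 170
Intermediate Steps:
X(d) = 17 (X(d) = -4 + 21 = 17)
g = -5 (g = -9 + 4 = -5)
q(Q, R) = 10 (q(Q, R) = 11 - 1 = 10)
q(g, -20)*X(-(4 + 2)) = 10*17 = 170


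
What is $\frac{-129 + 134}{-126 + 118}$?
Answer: $- \frac{5}{8} \approx -0.625$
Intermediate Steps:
$\frac{-129 + 134}{-126 + 118} = \frac{5}{-8} = 5 \left(- \frac{1}{8}\right) = - \frac{5}{8}$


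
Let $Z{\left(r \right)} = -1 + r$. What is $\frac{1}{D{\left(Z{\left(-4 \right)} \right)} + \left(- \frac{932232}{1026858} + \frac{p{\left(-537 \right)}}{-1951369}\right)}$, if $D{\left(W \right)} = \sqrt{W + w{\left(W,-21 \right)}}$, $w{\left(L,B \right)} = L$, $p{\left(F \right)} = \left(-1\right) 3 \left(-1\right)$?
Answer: $- \frac{2066404575992853655951}{24637493031176726865851} - \frac{2276150654340085703761 i \sqrt{10}}{24637493031176726865851} \approx -0.083872 - 0.29215 i$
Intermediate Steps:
$p{\left(F \right)} = 3$ ($p{\left(F \right)} = \left(-3\right) \left(-1\right) = 3$)
$D{\left(W \right)} = \sqrt{2} \sqrt{W}$ ($D{\left(W \right)} = \sqrt{W + W} = \sqrt{2 W} = \sqrt{2} \sqrt{W}$)
$\frac{1}{D{\left(Z{\left(-4 \right)} \right)} + \left(- \frac{932232}{1026858} + \frac{p{\left(-537 \right)}}{-1951369}\right)} = \frac{1}{\sqrt{2} \sqrt{-1 - 4} + \left(- \frac{932232}{1026858} + \frac{3}{-1951369}\right)} = \frac{1}{\sqrt{2} \sqrt{-5} + \left(\left(-932232\right) \frac{1}{1026858} + 3 \left(- \frac{1}{1951369}\right)\right)} = \frac{1}{\sqrt{2} i \sqrt{5} - \frac{43312659671}{47709020681}} = \frac{1}{i \sqrt{10} - \frac{43312659671}{47709020681}} = \frac{1}{- \frac{43312659671}{47709020681} + i \sqrt{10}}$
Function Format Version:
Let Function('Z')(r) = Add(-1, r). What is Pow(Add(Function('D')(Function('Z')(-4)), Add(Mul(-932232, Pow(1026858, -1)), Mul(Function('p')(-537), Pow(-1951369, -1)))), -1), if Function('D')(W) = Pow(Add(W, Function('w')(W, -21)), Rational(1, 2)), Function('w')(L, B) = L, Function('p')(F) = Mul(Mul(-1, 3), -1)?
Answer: Add(Rational(-2066404575992853655951, 24637493031176726865851), Mul(Rational(-2276150654340085703761, 24637493031176726865851), I, Pow(10, Rational(1, 2)))) ≈ Add(-0.083872, Mul(-0.29215, I))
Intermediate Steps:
Function('p')(F) = 3 (Function('p')(F) = Mul(-3, -1) = 3)
Function('D')(W) = Mul(Pow(2, Rational(1, 2)), Pow(W, Rational(1, 2))) (Function('D')(W) = Pow(Add(W, W), Rational(1, 2)) = Pow(Mul(2, W), Rational(1, 2)) = Mul(Pow(2, Rational(1, 2)), Pow(W, Rational(1, 2))))
Pow(Add(Function('D')(Function('Z')(-4)), Add(Mul(-932232, Pow(1026858, -1)), Mul(Function('p')(-537), Pow(-1951369, -1)))), -1) = Pow(Add(Mul(Pow(2, Rational(1, 2)), Pow(Add(-1, -4), Rational(1, 2))), Add(Mul(-932232, Pow(1026858, -1)), Mul(3, Pow(-1951369, -1)))), -1) = Pow(Add(Mul(Pow(2, Rational(1, 2)), Pow(-5, Rational(1, 2))), Add(Mul(-932232, Rational(1, 1026858)), Mul(3, Rational(-1, 1951369)))), -1) = Pow(Add(Mul(Pow(2, Rational(1, 2)), Mul(I, Pow(5, Rational(1, 2)))), Add(Rational(-22196, 24449), Rational(-3, 1951369))), -1) = Pow(Add(Mul(I, Pow(10, Rational(1, 2))), Rational(-43312659671, 47709020681)), -1) = Pow(Add(Rational(-43312659671, 47709020681), Mul(I, Pow(10, Rational(1, 2)))), -1)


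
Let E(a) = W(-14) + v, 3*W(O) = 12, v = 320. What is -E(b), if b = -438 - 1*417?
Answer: -324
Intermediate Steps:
W(O) = 4 (W(O) = (1/3)*12 = 4)
b = -855 (b = -438 - 417 = -855)
E(a) = 324 (E(a) = 4 + 320 = 324)
-E(b) = -1*324 = -324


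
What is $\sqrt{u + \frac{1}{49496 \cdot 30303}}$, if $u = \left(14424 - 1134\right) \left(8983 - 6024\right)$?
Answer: $\frac{\sqrt{2457417252874216307736698}}{249979548} \approx 6271.0$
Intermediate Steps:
$u = 39325110$ ($u = 13290 \cdot 2959 = 39325110$)
$\sqrt{u + \frac{1}{49496 \cdot 30303}} = \sqrt{39325110 + \frac{1}{49496 \cdot 30303}} = \sqrt{39325110 + \frac{1}{49496} \cdot \frac{1}{30303}} = \sqrt{39325110 + \frac{1}{1499877288}} = \sqrt{\frac{58982839337101681}{1499877288}} = \frac{\sqrt{2457417252874216307736698}}{249979548}$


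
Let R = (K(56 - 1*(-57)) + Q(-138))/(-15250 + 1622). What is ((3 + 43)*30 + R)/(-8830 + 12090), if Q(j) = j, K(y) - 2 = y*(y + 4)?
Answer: 3758711/8885456 ≈ 0.42302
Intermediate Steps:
K(y) = 2 + y*(4 + y) (K(y) = 2 + y*(y + 4) = 2 + y*(4 + y))
R = -13085/13628 (R = ((2 + (56 - 1*(-57))² + 4*(56 - 1*(-57))) - 138)/(-15250 + 1622) = ((2 + (56 + 57)² + 4*(56 + 57)) - 138)/(-13628) = ((2 + 113² + 4*113) - 138)*(-1/13628) = ((2 + 12769 + 452) - 138)*(-1/13628) = (13223 - 138)*(-1/13628) = 13085*(-1/13628) = -13085/13628 ≈ -0.96016)
((3 + 43)*30 + R)/(-8830 + 12090) = ((3 + 43)*30 - 13085/13628)/(-8830 + 12090) = (46*30 - 13085/13628)/3260 = (1380 - 13085/13628)*(1/3260) = (18793555/13628)*(1/3260) = 3758711/8885456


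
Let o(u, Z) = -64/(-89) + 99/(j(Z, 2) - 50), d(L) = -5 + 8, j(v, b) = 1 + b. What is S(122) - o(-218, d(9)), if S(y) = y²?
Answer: 62265575/4183 ≈ 14885.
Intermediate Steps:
d(L) = 3
o(u, Z) = -5803/4183 (o(u, Z) = -64/(-89) + 99/((1 + 2) - 50) = -64*(-1/89) + 99/(3 - 50) = 64/89 + 99/(-47) = 64/89 + 99*(-1/47) = 64/89 - 99/47 = -5803/4183)
S(122) - o(-218, d(9)) = 122² - 1*(-5803/4183) = 14884 + 5803/4183 = 62265575/4183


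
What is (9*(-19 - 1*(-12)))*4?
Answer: -252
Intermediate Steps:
(9*(-19 - 1*(-12)))*4 = (9*(-19 + 12))*4 = (9*(-7))*4 = -63*4 = -252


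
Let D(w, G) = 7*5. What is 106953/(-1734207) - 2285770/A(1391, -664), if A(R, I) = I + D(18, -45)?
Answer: 1321310353651/363605401 ≈ 3633.9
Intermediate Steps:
D(w, G) = 35
A(R, I) = 35 + I (A(R, I) = I + 35 = 35 + I)
106953/(-1734207) - 2285770/A(1391, -664) = 106953/(-1734207) - 2285770/(35 - 664) = 106953*(-1/1734207) - 2285770/(-629) = -35651/578069 - 2285770*(-1/629) = -35651/578069 + 2285770/629 = 1321310353651/363605401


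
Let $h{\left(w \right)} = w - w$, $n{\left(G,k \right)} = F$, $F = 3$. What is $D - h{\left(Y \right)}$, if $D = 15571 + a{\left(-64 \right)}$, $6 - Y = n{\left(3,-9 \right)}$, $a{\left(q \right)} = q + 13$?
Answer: $15520$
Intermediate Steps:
$n{\left(G,k \right)} = 3$
$a{\left(q \right)} = 13 + q$
$Y = 3$ ($Y = 6 - 3 = 3$)
$D = 15520$ ($D = 15571 + \left(13 - 64\right) = 15571 - 51 = 15520$)
$h{\left(w \right)} = 0$
$D - h{\left(Y \right)} = 15520 - 0 = 15520 + 0 = 15520$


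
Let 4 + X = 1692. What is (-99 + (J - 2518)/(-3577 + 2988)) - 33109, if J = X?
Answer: -19558682/589 ≈ -33207.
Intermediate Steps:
X = 1688 (X = -4 + 1692 = 1688)
J = 1688
(-99 + (J - 2518)/(-3577 + 2988)) - 33109 = (-99 + (1688 - 2518)/(-3577 + 2988)) - 33109 = (-99 - 830/(-589)) - 33109 = (-99 - 830*(-1/589)) - 33109 = (-99 + 830/589) - 33109 = -57481/589 - 33109 = -19558682/589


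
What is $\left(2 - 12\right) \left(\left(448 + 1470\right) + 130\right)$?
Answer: $-20480$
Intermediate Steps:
$\left(2 - 12\right) \left(\left(448 + 1470\right) + 130\right) = \left(2 - 12\right) \left(1918 + 130\right) = \left(-10\right) 2048 = -20480$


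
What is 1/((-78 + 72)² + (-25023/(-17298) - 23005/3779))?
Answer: 21789714/683303513 ≈ 0.031889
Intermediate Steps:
1/((-78 + 72)² + (-25023/(-17298) - 23005/3779)) = 1/((-6)² + (-25023*(-1/17298) - 23005*1/3779)) = 1/(36 + (8341/5766 - 23005/3779)) = 1/(36 - 101126191/21789714) = 1/(683303513/21789714) = 21789714/683303513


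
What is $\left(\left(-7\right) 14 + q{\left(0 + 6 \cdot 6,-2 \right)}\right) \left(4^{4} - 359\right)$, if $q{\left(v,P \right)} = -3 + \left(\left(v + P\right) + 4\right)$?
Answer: $6489$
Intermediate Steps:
$q{\left(v,P \right)} = 1 + P + v$ ($q{\left(v,P \right)} = -3 + \left(\left(P + v\right) + 4\right) = -3 + \left(4 + P + v\right) = 1 + P + v$)
$\left(\left(-7\right) 14 + q{\left(0 + 6 \cdot 6,-2 \right)}\right) \left(4^{4} - 359\right) = \left(\left(-7\right) 14 + \left(1 - 2 + \left(0 + 6 \cdot 6\right)\right)\right) \left(4^{4} - 359\right) = \left(-98 + \left(1 - 2 + \left(0 + 36\right)\right)\right) \left(256 - 359\right) = \left(-98 + \left(1 - 2 + 36\right)\right) \left(-103\right) = \left(-98 + 35\right) \left(-103\right) = \left(-63\right) \left(-103\right) = 6489$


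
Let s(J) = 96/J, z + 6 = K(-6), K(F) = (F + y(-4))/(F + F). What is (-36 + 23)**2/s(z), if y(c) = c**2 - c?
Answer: -7267/576 ≈ -12.616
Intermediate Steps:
K(F) = (20 + F)/(2*F) (K(F) = (F - 4*(-1 - 4))/(F + F) = (F - 4*(-5))/((2*F)) = (F + 20)*(1/(2*F)) = (20 + F)*(1/(2*F)) = (20 + F)/(2*F))
z = -43/6 (z = -6 + (1/2)*(20 - 6)/(-6) = -6 + (1/2)*(-1/6)*14 = -6 - 7/6 = -43/6 ≈ -7.1667)
(-36 + 23)**2/s(z) = (-36 + 23)**2/((96/(-43/6))) = (-13)**2/((96*(-6/43))) = 169/(-576/43) = 169*(-43/576) = -7267/576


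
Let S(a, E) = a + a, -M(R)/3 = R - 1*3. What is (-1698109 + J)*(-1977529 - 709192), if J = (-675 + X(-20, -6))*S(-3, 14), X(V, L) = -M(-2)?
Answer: 4551222085649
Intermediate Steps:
M(R) = 9 - 3*R (M(R) = -3*(R - 1*3) = -3*(R - 3) = -3*(-3 + R) = 9 - 3*R)
X(V, L) = -15 (X(V, L) = -(9 - 3*(-2)) = -(9 + 6) = -1*15 = -15)
S(a, E) = 2*a
J = 4140 (J = (-675 - 15)*(2*(-3)) = -690*(-6) = 4140)
(-1698109 + J)*(-1977529 - 709192) = (-1698109 + 4140)*(-1977529 - 709192) = -1693969*(-2686721) = 4551222085649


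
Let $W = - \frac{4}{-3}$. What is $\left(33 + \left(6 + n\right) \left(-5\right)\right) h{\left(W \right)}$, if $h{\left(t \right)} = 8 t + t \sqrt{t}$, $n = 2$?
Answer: $- \frac{224}{3} - \frac{56 \sqrt{3}}{9} \approx -85.444$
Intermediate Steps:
$W = \frac{4}{3}$ ($W = \left(-4\right) \left(- \frac{1}{3}\right) = \frac{4}{3} \approx 1.3333$)
$h{\left(t \right)} = t^{\frac{3}{2}} + 8 t$ ($h{\left(t \right)} = 8 t + t^{\frac{3}{2}} = t^{\frac{3}{2}} + 8 t$)
$\left(33 + \left(6 + n\right) \left(-5\right)\right) h{\left(W \right)} = \left(33 + \left(6 + 2\right) \left(-5\right)\right) \left(\left(\frac{4}{3}\right)^{\frac{3}{2}} + 8 \cdot \frac{4}{3}\right) = \left(33 + 8 \left(-5\right)\right) \left(\frac{8 \sqrt{3}}{9} + \frac{32}{3}\right) = \left(33 - 40\right) \left(\frac{32}{3} + \frac{8 \sqrt{3}}{9}\right) = - 7 \left(\frac{32}{3} + \frac{8 \sqrt{3}}{9}\right) = - \frac{224}{3} - \frac{56 \sqrt{3}}{9}$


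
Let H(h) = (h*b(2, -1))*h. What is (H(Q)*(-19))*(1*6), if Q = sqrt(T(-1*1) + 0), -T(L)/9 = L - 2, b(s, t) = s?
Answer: -6156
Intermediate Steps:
T(L) = 18 - 9*L (T(L) = -9*(L - 2) = -9*(-2 + L) = 18 - 9*L)
Q = 3*sqrt(3) (Q = sqrt((18 - (-9)) + 0) = sqrt((18 - 9*(-1)) + 0) = sqrt((18 + 9) + 0) = sqrt(27 + 0) = sqrt(27) = 3*sqrt(3) ≈ 5.1962)
H(h) = 2*h**2 (H(h) = (h*2)*h = (2*h)*h = 2*h**2)
(H(Q)*(-19))*(1*6) = ((2*(3*sqrt(3))**2)*(-19))*(1*6) = ((2*27)*(-19))*6 = (54*(-19))*6 = -1026*6 = -6156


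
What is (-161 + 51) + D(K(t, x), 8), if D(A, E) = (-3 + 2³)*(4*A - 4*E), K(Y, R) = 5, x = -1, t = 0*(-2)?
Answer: -170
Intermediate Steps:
t = 0
D(A, E) = -20*E + 20*A (D(A, E) = (-3 + 8)*(-4*E + 4*A) = 5*(-4*E + 4*A) = -20*E + 20*A)
(-161 + 51) + D(K(t, x), 8) = (-161 + 51) + (-20*8 + 20*5) = -110 + (-160 + 100) = -110 - 60 = -170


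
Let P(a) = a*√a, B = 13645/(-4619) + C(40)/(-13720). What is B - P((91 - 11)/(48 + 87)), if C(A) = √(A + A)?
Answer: -13645/4619 - 64*√3/243 - √5/3430 ≈ -3.4109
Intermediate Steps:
C(A) = √2*√A (C(A) = √(2*A) = √2*√A)
B = -13645/4619 - √5/3430 (B = 13645/(-4619) + (√2*√40)/(-13720) = 13645*(-1/4619) + (√2*(2*√10))*(-1/13720) = -13645/4619 + (4*√5)*(-1/13720) = -13645/4619 - √5/3430 ≈ -2.9548)
P(a) = a^(3/2)
B - P((91 - 11)/(48 + 87)) = (-13645/4619 - √5/3430) - ((91 - 11)/(48 + 87))^(3/2) = (-13645/4619 - √5/3430) - (80/135)^(3/2) = (-13645/4619 - √5/3430) - (80*(1/135))^(3/2) = (-13645/4619 - √5/3430) - (16/27)^(3/2) = (-13645/4619 - √5/3430) - 64*√3/243 = -13645/4619 - 64*√3/243 - √5/3430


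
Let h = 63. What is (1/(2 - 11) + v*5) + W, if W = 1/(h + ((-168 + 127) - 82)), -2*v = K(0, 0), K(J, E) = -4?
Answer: 1777/180 ≈ 9.8722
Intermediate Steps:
v = 2 (v = -½*(-4) = 2)
W = -1/60 (W = 1/(63 + ((-168 + 127) - 82)) = 1/(63 + (-41 - 82)) = 1/(63 - 123) = 1/(-60) = -1/60 ≈ -0.016667)
(1/(2 - 11) + v*5) + W = (1/(2 - 11) + 2*5) - 1/60 = (1/(-9) + 10) - 1/60 = (-⅑ + 10) - 1/60 = 89/9 - 1/60 = 1777/180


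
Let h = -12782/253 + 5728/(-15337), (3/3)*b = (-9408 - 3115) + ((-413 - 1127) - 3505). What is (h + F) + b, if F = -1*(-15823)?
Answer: -633503833/352751 ≈ -1795.9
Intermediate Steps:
F = 15823
b = -17568 (b = (-9408 - 3115) + ((-413 - 1127) - 3505) = -12523 + (-1540 - 3505) = -12523 - 5045 = -17568)
h = -17953338/352751 (h = -12782*1/253 + 5728*(-1/15337) = -1162/23 - 5728/15337 = -17953338/352751 ≈ -50.895)
(h + F) + b = (-17953338/352751 + 15823) - 17568 = 5563625735/352751 - 17568 = -633503833/352751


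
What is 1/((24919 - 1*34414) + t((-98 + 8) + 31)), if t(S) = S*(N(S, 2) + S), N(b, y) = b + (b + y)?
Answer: 1/830 ≈ 0.0012048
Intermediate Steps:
N(b, y) = y + 2*b
t(S) = S*(2 + 3*S) (t(S) = S*((2 + 2*S) + S) = S*(2 + 3*S))
1/((24919 - 1*34414) + t((-98 + 8) + 31)) = 1/((24919 - 1*34414) + ((-98 + 8) + 31)*(2 + 3*((-98 + 8) + 31))) = 1/((24919 - 34414) + (-90 + 31)*(2 + 3*(-90 + 31))) = 1/(-9495 - 59*(2 + 3*(-59))) = 1/(-9495 - 59*(2 - 177)) = 1/(-9495 - 59*(-175)) = 1/(-9495 + 10325) = 1/830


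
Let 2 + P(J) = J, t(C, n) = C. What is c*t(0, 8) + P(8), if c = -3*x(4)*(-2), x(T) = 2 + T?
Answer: 6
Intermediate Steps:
P(J) = -2 + J
c = 36 (c = -3*(2 + 4)*(-2) = -3*6*(-2) = -18*(-2) = 36)
c*t(0, 8) + P(8) = 36*0 + (-2 + 8) = 0 + 6 = 6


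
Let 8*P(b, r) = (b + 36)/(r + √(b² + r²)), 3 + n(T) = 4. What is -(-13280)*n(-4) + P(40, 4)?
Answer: 10623981/800 + 19*√101/800 ≈ 13280.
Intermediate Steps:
n(T) = 1 (n(T) = -3 + 4 = 1)
P(b, r) = (36 + b)/(8*(r + √(b² + r²))) (P(b, r) = ((b + 36)/(r + √(b² + r²)))/8 = ((36 + b)/(r + √(b² + r²)))/8 = (36 + b)/(8*(r + √(b² + r²))))
-(-13280)*n(-4) + P(40, 4) = -(-13280) + (36 + 40)/(8*(4 + √(40² + 4²))) = -332*(-40) + (⅛)*76/(4 + √(1600 + 16)) = 13280 + (⅛)*76/(4 + √1616) = 13280 + (⅛)*76/(4 + 4*√101) = 13280 + 19/(2*(4 + 4*√101))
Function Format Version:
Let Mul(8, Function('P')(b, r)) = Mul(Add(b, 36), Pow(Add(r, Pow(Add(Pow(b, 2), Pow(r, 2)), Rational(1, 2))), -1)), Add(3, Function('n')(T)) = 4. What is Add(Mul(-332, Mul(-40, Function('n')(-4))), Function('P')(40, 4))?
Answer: Add(Rational(10623981, 800), Mul(Rational(19, 800), Pow(101, Rational(1, 2)))) ≈ 13280.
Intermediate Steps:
Function('n')(T) = 1 (Function('n')(T) = Add(-3, 4) = 1)
Function('P')(b, r) = Mul(Rational(1, 8), Pow(Add(r, Pow(Add(Pow(b, 2), Pow(r, 2)), Rational(1, 2))), -1), Add(36, b)) (Function('P')(b, r) = Mul(Rational(1, 8), Mul(Add(b, 36), Pow(Add(r, Pow(Add(Pow(b, 2), Pow(r, 2)), Rational(1, 2))), -1))) = Mul(Rational(1, 8), Mul(Add(36, b), Pow(Add(r, Pow(Add(Pow(b, 2), Pow(r, 2)), Rational(1, 2))), -1))) = Mul(Rational(1, 8), Mul(Pow(Add(r, Pow(Add(Pow(b, 2), Pow(r, 2)), Rational(1, 2))), -1), Add(36, b))) = Mul(Rational(1, 8), Pow(Add(r, Pow(Add(Pow(b, 2), Pow(r, 2)), Rational(1, 2))), -1), Add(36, b)))
Add(Mul(-332, Mul(-40, Function('n')(-4))), Function('P')(40, 4)) = Add(Mul(-332, Mul(-40, 1)), Mul(Rational(1, 8), Pow(Add(4, Pow(Add(Pow(40, 2), Pow(4, 2)), Rational(1, 2))), -1), Add(36, 40))) = Add(Mul(-332, -40), Mul(Rational(1, 8), Pow(Add(4, Pow(Add(1600, 16), Rational(1, 2))), -1), 76)) = Add(13280, Mul(Rational(1, 8), Pow(Add(4, Pow(1616, Rational(1, 2))), -1), 76)) = Add(13280, Mul(Rational(1, 8), Pow(Add(4, Mul(4, Pow(101, Rational(1, 2)))), -1), 76)) = Add(13280, Mul(Rational(19, 2), Pow(Add(4, Mul(4, Pow(101, Rational(1, 2)))), -1)))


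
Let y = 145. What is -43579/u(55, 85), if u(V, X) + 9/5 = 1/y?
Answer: 1263791/52 ≈ 24304.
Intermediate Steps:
u(V, X) = -52/29 (u(V, X) = -9/5 + 1/145 = -52/29)
-43579/u(55, 85) = -43579/(-52/29) = -43579*(-29/52) = 1263791/52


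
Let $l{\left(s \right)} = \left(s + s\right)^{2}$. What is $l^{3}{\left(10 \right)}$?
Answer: $64000000$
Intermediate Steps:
$l{\left(s \right)} = 4 s^{2}$ ($l{\left(s \right)} = \left(2 s\right)^{2} = 4 s^{2}$)
$l^{3}{\left(10 \right)} = \left(4 \cdot 10^{2}\right)^{3} = \left(4 \cdot 100\right)^{3} = 400^{3} = 64000000$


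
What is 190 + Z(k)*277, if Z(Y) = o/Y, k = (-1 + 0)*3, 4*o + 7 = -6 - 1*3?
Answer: 1678/3 ≈ 559.33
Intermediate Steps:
o = -4 (o = -7/4 + (-6 - 1*3)/4 = -7/4 + (-6 - 3)/4 = -7/4 + (1/4)*(-9) = -7/4 - 9/4 = -4)
k = -3 (k = -1*3 = -3)
Z(Y) = -4/Y
190 + Z(k)*277 = 190 - 4/(-3)*277 = 190 - 4*(-1/3)*277 = 190 + (4/3)*277 = 190 + 1108/3 = 1678/3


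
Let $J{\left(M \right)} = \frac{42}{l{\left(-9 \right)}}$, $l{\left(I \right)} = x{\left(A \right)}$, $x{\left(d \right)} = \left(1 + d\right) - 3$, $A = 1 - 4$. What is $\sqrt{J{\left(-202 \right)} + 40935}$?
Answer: $\frac{3 \sqrt{113685}}{5} \approx 202.3$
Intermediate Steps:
$A = -3$ ($A = 1 - 4 = -3$)
$x{\left(d \right)} = -2 + d$
$l{\left(I \right)} = -5$ ($l{\left(I \right)} = -2 - 3 = -5$)
$J{\left(M \right)} = - \frac{42}{5}$ ($J{\left(M \right)} = \frac{42}{-5} = 42 \left(- \frac{1}{5}\right) = - \frac{42}{5}$)
$\sqrt{J{\left(-202 \right)} + 40935} = \sqrt{- \frac{42}{5} + 40935} = \sqrt{\frac{204633}{5}} = \frac{3 \sqrt{113685}}{5}$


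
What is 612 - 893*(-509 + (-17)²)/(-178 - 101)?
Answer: -25712/279 ≈ -92.158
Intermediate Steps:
612 - 893*(-509 + (-17)²)/(-178 - 101) = 612 - 893*(-509 + 289)/(-279) = 612 - (-196460)*(-1)/279 = 612 - 893*220/279 = 612 - 196460/279 = -25712/279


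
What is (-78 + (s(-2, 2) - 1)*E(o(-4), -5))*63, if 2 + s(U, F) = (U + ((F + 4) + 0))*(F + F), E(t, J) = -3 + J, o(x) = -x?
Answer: -11466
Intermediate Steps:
s(U, F) = -2 + 2*F*(4 + F + U) (s(U, F) = -2 + (U + ((F + 4) + 0))*(F + F) = -2 + (U + ((4 + F) + 0))*(2*F) = -2 + (U + (4 + F))*(2*F) = -2 + (4 + F + U)*(2*F) = -2 + 2*F*(4 + F + U))
(-78 + (s(-2, 2) - 1)*E(o(-4), -5))*63 = (-78 + ((-2 + 2*2² + 8*2 + 2*2*(-2)) - 1)*(-3 - 5))*63 = (-78 + ((-2 + 2*4 + 16 - 8) - 1)*(-8))*63 = (-78 + ((-2 + 8 + 16 - 8) - 1)*(-8))*63 = (-78 + (14 - 1)*(-8))*63 = (-78 + 13*(-8))*63 = (-78 - 104)*63 = -182*63 = -11466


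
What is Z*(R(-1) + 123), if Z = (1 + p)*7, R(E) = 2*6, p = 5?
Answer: 5670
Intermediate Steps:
R(E) = 12
Z = 42 (Z = (1 + 5)*7 = 6*7 = 42)
Z*(R(-1) + 123) = 42*(12 + 123) = 42*135 = 5670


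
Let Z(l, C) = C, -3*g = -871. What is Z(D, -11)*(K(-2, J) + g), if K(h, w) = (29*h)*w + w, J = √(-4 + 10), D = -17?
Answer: -9581/3 + 627*√6 ≈ -1657.8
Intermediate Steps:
J = √6 ≈ 2.4495
K(h, w) = w + 29*h*w (K(h, w) = 29*h*w + w = w + 29*h*w)
g = 871/3 (g = -⅓*(-871) = 871/3 ≈ 290.33)
Z(D, -11)*(K(-2, J) + g) = -11*(√6*(1 + 29*(-2)) + 871/3) = -11*(√6*(1 - 58) + 871/3) = -11*(√6*(-57) + 871/3) = -11*(-57*√6 + 871/3) = -11*(871/3 - 57*√6) = -9581/3 + 627*√6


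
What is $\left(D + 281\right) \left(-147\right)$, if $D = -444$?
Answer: $23961$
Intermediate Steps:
$\left(D + 281\right) \left(-147\right) = \left(-444 + 281\right) \left(-147\right) = \left(-163\right) \left(-147\right) = 23961$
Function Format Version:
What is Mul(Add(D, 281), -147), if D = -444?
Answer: 23961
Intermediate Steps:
Mul(Add(D, 281), -147) = Mul(Add(-444, 281), -147) = Mul(-163, -147) = 23961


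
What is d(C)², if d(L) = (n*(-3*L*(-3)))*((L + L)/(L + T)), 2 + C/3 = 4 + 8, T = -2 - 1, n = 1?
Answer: 360000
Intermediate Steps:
T = -3
C = 30 (C = -6 + 3*(4 + 8) = -6 + 3*12 = -6 + 36 = 30)
d(L) = 18*L²/(-3 + L) (d(L) = (1*(-3*L*(-3)))*((L + L)/(L - 3)) = (1*(9*L))*((2*L)/(-3 + L)) = (9*L)*(2*L/(-3 + L)) = 18*L²/(-3 + L))
d(C)² = (18*30²/(-3 + 30))² = (18*900/27)² = (18*900*(1/27))² = 600² = 360000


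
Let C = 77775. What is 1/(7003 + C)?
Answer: 1/84778 ≈ 1.1796e-5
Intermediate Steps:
1/(7003 + C) = 1/(7003 + 77775) = 1/84778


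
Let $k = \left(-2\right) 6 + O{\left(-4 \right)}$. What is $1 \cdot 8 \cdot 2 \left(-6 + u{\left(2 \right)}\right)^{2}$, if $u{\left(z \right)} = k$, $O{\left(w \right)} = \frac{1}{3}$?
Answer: $\frac{44944}{9} \approx 4993.8$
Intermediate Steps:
$O{\left(w \right)} = \frac{1}{3}$
$k = - \frac{35}{3}$ ($k = \left(-2\right) 6 + \frac{1}{3} = -12 + \frac{1}{3} = - \frac{35}{3} \approx -11.667$)
$u{\left(z \right)} = - \frac{35}{3}$
$1 \cdot 8 \cdot 2 \left(-6 + u{\left(2 \right)}\right)^{2} = 1 \cdot 8 \cdot 2 \left(-6 - \frac{35}{3}\right)^{2} = 8 \cdot 2 \left(- \frac{53}{3}\right)^{2} = 16 \cdot \frac{2809}{9} = \frac{44944}{9}$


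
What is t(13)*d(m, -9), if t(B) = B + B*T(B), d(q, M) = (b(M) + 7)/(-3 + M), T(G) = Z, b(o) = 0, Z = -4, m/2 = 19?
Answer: 91/4 ≈ 22.750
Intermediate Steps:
m = 38 (m = 2*19 = 38)
T(G) = -4
d(q, M) = 7/(-3 + M) (d(q, M) = (0 + 7)/(-3 + M) = 7/(-3 + M))
t(B) = -3*B (t(B) = B + B*(-4) = B - 4*B = -3*B)
t(13)*d(m, -9) = (-3*13)*(7/(-3 - 9)) = -273/(-12) = -273*(-1)/12 = -39*(-7/12) = 91/4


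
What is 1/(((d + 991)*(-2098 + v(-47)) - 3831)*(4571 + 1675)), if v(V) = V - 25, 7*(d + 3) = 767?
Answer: -1/14900214006 ≈ -6.7113e-11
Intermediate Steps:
d = 746/7 (d = -3 + (⅐)*767 = -3 + 767/7 = 746/7 ≈ 106.57)
v(V) = -25 + V
1/(((d + 991)*(-2098 + v(-47)) - 3831)*(4571 + 1675)) = 1/(((746/7 + 991)*(-2098 + (-25 - 47)) - 3831)*(4571 + 1675)) = 1/((7683*(-2098 - 72)/7 - 3831)*6246) = 1/(((7683/7)*(-2170) - 3831)*6246) = 1/((-2381730 - 3831)*6246) = 1/(-2385561*6246) = 1/(-14900214006) = -1/14900214006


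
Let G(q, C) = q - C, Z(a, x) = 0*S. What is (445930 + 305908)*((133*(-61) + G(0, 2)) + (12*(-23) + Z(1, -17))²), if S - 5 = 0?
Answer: 51170846118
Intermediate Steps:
S = 5 (S = 5 + 0 = 5)
Z(a, x) = 0 (Z(a, x) = 0*5 = 0)
(445930 + 305908)*((133*(-61) + G(0, 2)) + (12*(-23) + Z(1, -17))²) = (445930 + 305908)*((133*(-61) + (0 - 1*2)) + (12*(-23) + 0)²) = 751838*((-8113 + (0 - 2)) + (-276 + 0)²) = 751838*((-8113 - 2) + (-276)²) = 751838*(-8115 + 76176) = 751838*68061 = 51170846118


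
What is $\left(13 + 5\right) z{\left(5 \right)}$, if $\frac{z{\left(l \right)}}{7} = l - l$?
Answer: $0$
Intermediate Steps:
$z{\left(l \right)} = 0$ ($z{\left(l \right)} = 7 \left(l - l\right) = 7 \cdot 0 = 0$)
$\left(13 + 5\right) z{\left(5 \right)} = \left(13 + 5\right) 0 = 18 \cdot 0 = 0$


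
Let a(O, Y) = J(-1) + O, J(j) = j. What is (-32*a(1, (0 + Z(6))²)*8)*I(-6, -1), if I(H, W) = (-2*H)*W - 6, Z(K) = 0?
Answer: 0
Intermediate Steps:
a(O, Y) = -1 + O
I(H, W) = -6 - 2*H*W (I(H, W) = -2*H*W - 6 = -6 - 2*H*W)
(-32*a(1, (0 + Z(6))²)*8)*I(-6, -1) = (-32*(-1 + 1)*8)*(-6 - 2*(-6)*(-1)) = (-0*8)*(-6 - 12) = -32*0*(-18) = 0*(-18) = 0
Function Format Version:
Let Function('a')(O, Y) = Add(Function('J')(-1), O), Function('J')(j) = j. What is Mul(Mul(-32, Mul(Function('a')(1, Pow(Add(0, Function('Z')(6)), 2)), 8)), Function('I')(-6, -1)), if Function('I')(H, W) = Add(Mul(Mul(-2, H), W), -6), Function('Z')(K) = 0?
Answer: 0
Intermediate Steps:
Function('a')(O, Y) = Add(-1, O)
Function('I')(H, W) = Add(-6, Mul(-2, H, W)) (Function('I')(H, W) = Add(Mul(-2, H, W), -6) = Add(-6, Mul(-2, H, W)))
Mul(Mul(-32, Mul(Function('a')(1, Pow(Add(0, Function('Z')(6)), 2)), 8)), Function('I')(-6, -1)) = Mul(Mul(-32, Mul(Add(-1, 1), 8)), Add(-6, Mul(-2, -6, -1))) = Mul(Mul(-32, Mul(0, 8)), Add(-6, -12)) = Mul(Mul(-32, 0), -18) = Mul(0, -18) = 0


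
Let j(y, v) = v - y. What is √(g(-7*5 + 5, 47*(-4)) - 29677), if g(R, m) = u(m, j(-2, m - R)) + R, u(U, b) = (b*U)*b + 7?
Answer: 6*I*√127913 ≈ 2145.9*I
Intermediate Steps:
u(U, b) = 7 + U*b² (u(U, b) = (U*b)*b + 7 = U*b² + 7 = 7 + U*b²)
g(R, m) = 7 + R + m*(2 + m - R)² (g(R, m) = (7 + m*((m - R) - 1*(-2))²) + R = (7 + m*((m - R) + 2)²) + R = (7 + m*(2 + m - R)²) + R = 7 + R + m*(2 + m - R)²)
√(g(-7*5 + 5, 47*(-4)) - 29677) = √((7 + (-7*5 + 5) + (47*(-4))*(2 + 47*(-4) - (-7*5 + 5))²) - 29677) = √((7 + (-35 + 5) - 188*(2 - 188 - (-35 + 5))²) - 29677) = √((7 - 30 - 188*(2 - 188 - 1*(-30))²) - 29677) = √((7 - 30 - 188*(2 - 188 + 30)²) - 29677) = √((7 - 30 - 188*(-156)²) - 29677) = √((7 - 30 - 188*24336) - 29677) = √((7 - 30 - 4575168) - 29677) = √(-4575191 - 29677) = √(-4604868) = 6*I*√127913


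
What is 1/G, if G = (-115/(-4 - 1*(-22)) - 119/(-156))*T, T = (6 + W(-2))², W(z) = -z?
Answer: -117/42128 ≈ -0.0027772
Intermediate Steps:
T = 64 (T = (6 - 1*(-2))² = (6 + 2)² = 8² = 64)
G = -42128/117 (G = (-115/(-4 - 1*(-22)) - 119/(-156))*64 = (-115/(-4 + 22) - 119*(-1/156))*64 = (-115/18 + 119/156)*64 = -2633/468*64 = -42128/117 ≈ -360.07)
1/G = 1/(-42128/117) = -117/42128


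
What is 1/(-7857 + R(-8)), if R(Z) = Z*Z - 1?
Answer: -1/7794 ≈ -0.00012830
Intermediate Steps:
R(Z) = -1 + Z**2 (R(Z) = Z**2 - 1 = -1 + Z**2)
1/(-7857 + R(-8)) = 1/(-7857 + (-1 + (-8)**2)) = 1/(-7857 + (-1 + 64)) = 1/(-7857 + 63) = 1/(-7794) = -1/7794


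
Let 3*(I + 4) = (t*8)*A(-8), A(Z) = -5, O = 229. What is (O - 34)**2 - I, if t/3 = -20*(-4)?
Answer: 41229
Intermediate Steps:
t = 240 (t = 3*(-20*(-4)) = 3*80 = 240)
I = -3204 (I = -4 + ((240*8)*(-5))/3 = -4 + (1920*(-5))/3 = -4 + (1/3)*(-9600) = -4 - 3200 = -3204)
(O - 34)**2 - I = (229 - 34)**2 - 1*(-3204) = 195**2 + 3204 = 38025 + 3204 = 41229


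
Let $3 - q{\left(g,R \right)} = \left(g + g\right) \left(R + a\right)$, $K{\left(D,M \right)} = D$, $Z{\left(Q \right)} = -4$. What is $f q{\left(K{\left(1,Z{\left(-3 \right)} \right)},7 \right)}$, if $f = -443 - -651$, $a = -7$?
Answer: $624$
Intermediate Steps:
$f = 208$ ($f = -443 + 651 = 208$)
$q{\left(g,R \right)} = 3 - 2 g \left(-7 + R\right)$ ($q{\left(g,R \right)} = 3 - \left(g + g\right) \left(R - 7\right) = 3 - 2 g \left(-7 + R\right)$)
$f q{\left(K{\left(1,Z{\left(-3 \right)} \right)},7 \right)} = 208 \left(3 + 14 \cdot 1 - 14 \cdot 1\right) = 208 \left(3 + 14 - 14\right) = 208 \cdot 3 = 624$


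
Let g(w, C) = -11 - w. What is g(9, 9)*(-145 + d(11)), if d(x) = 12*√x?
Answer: 2900 - 240*√11 ≈ 2104.0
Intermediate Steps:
g(9, 9)*(-145 + d(11)) = (-11 - 1*9)*(-145 + 12*√11) = (-11 - 9)*(-145 + 12*√11) = -20*(-145 + 12*√11) = 2900 - 240*√11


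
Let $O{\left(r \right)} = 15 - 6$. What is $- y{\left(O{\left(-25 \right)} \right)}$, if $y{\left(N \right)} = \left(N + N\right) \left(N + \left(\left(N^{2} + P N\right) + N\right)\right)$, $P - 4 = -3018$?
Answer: $486486$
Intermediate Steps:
$P = -3014$ ($P = 4 - 3018 = -3014$)
$O{\left(r \right)} = 9$
$y{\left(N \right)} = 2 N \left(N^{2} - 3012 N\right)$ ($y{\left(N \right)} = \left(N + N\right) \left(N + \left(\left(N^{2} - 3014 N\right) + N\right)\right) = 2 N \left(N + \left(N^{2} - 3013 N\right)\right) = 2 N \left(N^{2} - 3012 N\right)$)
$- y{\left(O{\left(-25 \right)} \right)} = - 2 \cdot 9^{2} \left(-3012 + 9\right) = - 2 \cdot 81 \left(-3003\right) = \left(-1\right) \left(-486486\right) = 486486$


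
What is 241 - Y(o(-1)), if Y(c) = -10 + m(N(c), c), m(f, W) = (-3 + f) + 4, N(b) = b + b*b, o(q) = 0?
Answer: 250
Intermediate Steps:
N(b) = b + b²
m(f, W) = 1 + f
Y(c) = -9 + c*(1 + c) (Y(c) = -10 + (1 + c*(1 + c)) = -9 + c*(1 + c))
241 - Y(o(-1)) = 241 - (-9 + 0*(1 + 0)) = 241 - (-9 + 0*1) = 241 - (-9 + 0) = 241 - 1*(-9) = 241 + 9 = 250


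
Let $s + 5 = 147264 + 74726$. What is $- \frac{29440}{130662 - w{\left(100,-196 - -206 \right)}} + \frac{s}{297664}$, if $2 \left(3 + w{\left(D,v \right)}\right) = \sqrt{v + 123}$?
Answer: $\frac{10579914635636895}{20328477320660288} - \frac{58880 \sqrt{133}}{68293368767} \approx 0.52044$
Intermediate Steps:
$s = 221985$ ($s = -5 + \left(147264 + 74726\right) = -5 + 221990 = 221985$)
$w{\left(D,v \right)} = -3 + \frac{\sqrt{123 + v}}{2}$ ($w{\left(D,v \right)} = -3 + \frac{\sqrt{v + 123}}{2} = -3 + \frac{\sqrt{123 + v}}{2}$)
$- \frac{29440}{130662 - w{\left(100,-196 - -206 \right)}} + \frac{s}{297664} = - \frac{29440}{130662 - \left(-3 + \frac{\sqrt{123 - -10}}{2}\right)} + \frac{221985}{297664} = - \frac{29440}{130662 - \left(-3 + \frac{\sqrt{123 + \left(-196 + 206\right)}}{2}\right)} + 221985 \cdot \frac{1}{297664} = - \frac{29440}{130662 - \left(-3 + \frac{\sqrt{123 + 10}}{2}\right)} + \frac{221985}{297664} = - \frac{29440}{130662 - \left(-3 + \frac{\sqrt{133}}{2}\right)} + \frac{221985}{297664} = - \frac{29440}{130662 + \left(3 - \frac{\sqrt{133}}{2}\right)} + \frac{221985}{297664} = - \frac{29440}{130665 - \frac{\sqrt{133}}{2}} + \frac{221985}{297664} = \frac{221985}{297664} - \frac{29440}{130665 - \frac{\sqrt{133}}{2}}$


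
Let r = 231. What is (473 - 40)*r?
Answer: 100023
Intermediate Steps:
(473 - 40)*r = (473 - 40)*231 = 433*231 = 100023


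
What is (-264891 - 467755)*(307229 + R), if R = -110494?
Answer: -144137110810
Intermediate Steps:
(-264891 - 467755)*(307229 + R) = (-264891 - 467755)*(307229 - 110494) = -732646*196735 = -144137110810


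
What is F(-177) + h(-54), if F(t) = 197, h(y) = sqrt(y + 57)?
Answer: 197 + sqrt(3) ≈ 198.73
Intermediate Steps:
h(y) = sqrt(57 + y)
F(-177) + h(-54) = 197 + sqrt(57 - 54) = 197 + sqrt(3)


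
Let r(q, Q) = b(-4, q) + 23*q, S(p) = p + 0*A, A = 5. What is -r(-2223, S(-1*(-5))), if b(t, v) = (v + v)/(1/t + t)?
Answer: 851409/17 ≈ 50083.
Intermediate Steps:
b(t, v) = 2*v/(t + 1/t) (b(t, v) = (2*v)/(t + 1/t) = 2*v/(t + 1/t))
S(p) = p (S(p) = p + 0*5 = p + 0 = p)
r(q, Q) = 383*q/17 (r(q, Q) = 2*(-4)*q/(1 + (-4)²) + 23*q = 2*(-4)*q/(1 + 16) + 23*q = 2*(-4)*q/17 + 23*q = 2*(-4)*q*(1/17) + 23*q = -8*q/17 + 23*q = 383*q/17)
-r(-2223, S(-1*(-5))) = -383*(-2223)/17 = -1*(-851409/17) = 851409/17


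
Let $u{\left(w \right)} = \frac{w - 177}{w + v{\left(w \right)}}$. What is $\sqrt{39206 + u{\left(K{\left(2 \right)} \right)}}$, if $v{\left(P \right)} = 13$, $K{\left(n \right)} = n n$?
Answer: $\frac{\sqrt{11327593}}{17} \approx 197.98$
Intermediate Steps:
$K{\left(n \right)} = n^{2}$
$u{\left(w \right)} = \frac{-177 + w}{13 + w}$ ($u{\left(w \right)} = \frac{w - 177}{w + 13} = \frac{-177 + w}{13 + w}$)
$\sqrt{39206 + u{\left(K{\left(2 \right)} \right)}} = \sqrt{39206 + \frac{-177 + 2^{2}}{13 + 2^{2}}} = \sqrt{39206 + \frac{-177 + 4}{13 + 4}} = \sqrt{39206 + \frac{1}{17} \left(-173\right)} = \sqrt{39206 - \frac{173}{17}} = \sqrt{\frac{666329}{17}} = \frac{\sqrt{11327593}}{17}$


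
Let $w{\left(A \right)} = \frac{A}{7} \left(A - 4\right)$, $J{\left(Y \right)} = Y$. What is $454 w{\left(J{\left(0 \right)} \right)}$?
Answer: $0$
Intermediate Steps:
$w{\left(A \right)} = \frac{A \left(-4 + A\right)}{7}$ ($w{\left(A \right)} = A \frac{1}{7} \left(-4 + A\right) = \frac{A}{7} \left(-4 + A\right) = \frac{A \left(-4 + A\right)}{7}$)
$454 w{\left(J{\left(0 \right)} \right)} = 454 \cdot \frac{1}{7} \cdot 0 \left(-4 + 0\right) = 454 \cdot \frac{1}{7} \cdot 0 \left(-4\right) = 454 \cdot 0 = 0$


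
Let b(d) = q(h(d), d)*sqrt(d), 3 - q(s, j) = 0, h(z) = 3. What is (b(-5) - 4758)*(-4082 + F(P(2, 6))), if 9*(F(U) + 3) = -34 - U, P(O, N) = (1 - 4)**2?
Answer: 58377488/3 - 36808*I*sqrt(5)/3 ≈ 1.9459e+7 - 27435.0*I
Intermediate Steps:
P(O, N) = 9 (P(O, N) = (-3)**2 = 9)
F(U) = -61/9 - U/9 (F(U) = -3 + (-34 - U)/9 = -3 + (-34/9 - U/9) = -61/9 - U/9)
q(s, j) = 3 (q(s, j) = 3 - 1*0 = 3 + 0 = 3)
b(d) = 3*sqrt(d)
(b(-5) - 4758)*(-4082 + F(P(2, 6))) = (3*sqrt(-5) - 4758)*(-4082 + (-61/9 - 1/9*9)) = (3*(I*sqrt(5)) - 4758)*(-4082 + (-61/9 - 1)) = (3*I*sqrt(5) - 4758)*(-4082 - 70/9) = (-4758 + 3*I*sqrt(5))*(-36808/9) = 58377488/3 - 36808*I*sqrt(5)/3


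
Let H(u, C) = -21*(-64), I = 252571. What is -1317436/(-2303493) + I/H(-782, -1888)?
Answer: 64840684943/343988288 ≈ 188.50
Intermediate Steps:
H(u, C) = 1344
-1317436/(-2303493) + I/H(-782, -1888) = -1317436/(-2303493) + 252571/1344 = -1317436*(-1/2303493) + 252571*(1/1344) = 1317436/2303493 + 252571/1344 = 64840684943/343988288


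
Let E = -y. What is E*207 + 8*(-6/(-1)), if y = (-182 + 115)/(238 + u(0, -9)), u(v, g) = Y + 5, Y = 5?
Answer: 25773/248 ≈ 103.92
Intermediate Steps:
u(v, g) = 10 (u(v, g) = 5 + 5 = 10)
y = -67/248 (y = (-182 + 115)/(238 + 10) = -67/248 ≈ -0.27016)
E = 67/248 (E = -1*(-67/248) = 67/248 ≈ 0.27016)
E*207 + 8*(-6/(-1)) = (67/248)*207 + 8*(-6/(-1)) = 13869/248 + 8*(-6*(-1)) = 13869/248 + 8*6 = 13869/248 + 48 = 25773/248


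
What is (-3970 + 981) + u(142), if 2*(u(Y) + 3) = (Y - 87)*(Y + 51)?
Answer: 4631/2 ≈ 2315.5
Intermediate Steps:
u(Y) = -3 + (-87 + Y)*(51 + Y)/2 (u(Y) = -3 + ((Y - 87)*(Y + 51))/2 = -3 + ((-87 + Y)*(51 + Y))/2 = -3 + (-87 + Y)*(51 + Y)/2)
(-3970 + 981) + u(142) = (-3970 + 981) + (-4443/2 + (½)*142² - 18*142) = -2989 + (-4443/2 + (½)*20164 - 2556) = -2989 + (-4443/2 + 10082 - 2556) = -2989 + 10609/2 = 4631/2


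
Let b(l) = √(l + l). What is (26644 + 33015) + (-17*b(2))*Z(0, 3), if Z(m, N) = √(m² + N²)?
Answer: 59557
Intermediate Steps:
Z(m, N) = √(N² + m²)
b(l) = √2*√l (b(l) = √(2*l) = √2*√l)
(26644 + 33015) + (-17*b(2))*Z(0, 3) = (26644 + 33015) + (-17*√2*√2)*√(3² + 0²) = 59659 + (-17*2)*√(9 + 0) = 59659 - 34*√9 = 59659 - 34*3 = 59659 - 102 = 59557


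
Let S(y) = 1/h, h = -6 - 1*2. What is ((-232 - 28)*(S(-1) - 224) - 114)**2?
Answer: 13529644489/4 ≈ 3.3824e+9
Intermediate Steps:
h = -8 (h = -6 - 2 = -8)
S(y) = -1/8 (S(y) = 1/(-8) = -1/8)
((-232 - 28)*(S(-1) - 224) - 114)**2 = ((-232 - 28)*(-1/8 - 224) - 114)**2 = (-260*(-1793/8) - 114)**2 = (116545/2 - 114)**2 = (116317/2)**2 = 13529644489/4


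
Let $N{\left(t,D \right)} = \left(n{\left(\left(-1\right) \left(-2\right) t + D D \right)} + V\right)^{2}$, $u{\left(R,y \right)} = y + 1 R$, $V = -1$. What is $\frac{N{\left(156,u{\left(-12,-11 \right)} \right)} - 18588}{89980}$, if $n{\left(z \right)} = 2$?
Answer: $- \frac{18587}{89980} \approx -0.20657$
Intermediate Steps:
$u{\left(R,y \right)} = R + y$ ($u{\left(R,y \right)} = y + R = R + y$)
$N{\left(t,D \right)} = 1$ ($N{\left(t,D \right)} = \left(2 - 1\right)^{2} = 1^{2} = 1$)
$\frac{N{\left(156,u{\left(-12,-11 \right)} \right)} - 18588}{89980} = \frac{1 - 18588}{89980} = \left(1 - 18588\right) \frac{1}{89980} = \left(-18587\right) \frac{1}{89980} = - \frac{18587}{89980}$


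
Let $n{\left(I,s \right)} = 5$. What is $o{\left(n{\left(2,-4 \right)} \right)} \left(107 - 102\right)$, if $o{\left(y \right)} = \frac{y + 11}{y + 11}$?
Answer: $5$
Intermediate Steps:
$o{\left(y \right)} = 1$ ($o{\left(y \right)} = \frac{11 + y}{11 + y} = 1$)
$o{\left(n{\left(2,-4 \right)} \right)} \left(107 - 102\right) = 1 \left(107 - 102\right) = 1 \cdot 5 = 5$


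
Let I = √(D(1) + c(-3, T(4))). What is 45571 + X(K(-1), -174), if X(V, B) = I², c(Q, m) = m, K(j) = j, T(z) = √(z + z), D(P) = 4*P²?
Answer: 45575 + 2*√2 ≈ 45578.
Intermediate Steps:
T(z) = √2*√z (T(z) = √(2*z) = √2*√z)
I = √(4 + 2*√2) (I = √(4*1² + √2*√4) = √(4*1 + √2*2) = √(4 + 2*√2) ≈ 2.6131)
X(V, B) = 4 + 2*√2 (X(V, B) = (√(4 + 2*√2))² = 4 + 2*√2)
45571 + X(K(-1), -174) = 45571 + (4 + 2*√2) = 45575 + 2*√2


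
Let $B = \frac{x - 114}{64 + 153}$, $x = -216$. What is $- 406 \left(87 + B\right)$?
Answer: $- \frac{1075842}{31} \approx -34705.0$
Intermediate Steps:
$B = - \frac{330}{217}$ ($B = \frac{-216 - 114}{64 + 153} = - \frac{330}{217} \approx -1.5207$)
$- 406 \left(87 + B\right) = - 406 \left(87 - \frac{330}{217}\right) = \left(-406\right) \frac{18549}{217} = - \frac{1075842}{31}$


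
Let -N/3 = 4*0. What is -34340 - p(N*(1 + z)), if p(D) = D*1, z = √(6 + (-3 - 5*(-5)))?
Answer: -34340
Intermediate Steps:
z = 2*√7 (z = √(6 + (-3 + 25)) = √(6 + 22) = √28 = 2*√7 ≈ 5.2915)
N = 0 (N = -12*0 = -3*0 = 0)
p(D) = D
-34340 - p(N*(1 + z)) = -34340 - 0*(1 + 2*√7) = -34340 - 1*0 = -34340 + 0 = -34340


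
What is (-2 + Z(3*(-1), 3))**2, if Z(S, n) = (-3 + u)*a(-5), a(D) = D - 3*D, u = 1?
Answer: 484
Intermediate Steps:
a(D) = -2*D
Z(S, n) = -20 (Z(S, n) = (-3 + 1)*(-2*(-5)) = -2*10 = -20)
(-2 + Z(3*(-1), 3))**2 = (-2 - 20)**2 = (-22)**2 = 484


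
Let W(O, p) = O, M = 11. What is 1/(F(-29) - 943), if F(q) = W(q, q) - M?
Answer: -1/983 ≈ -0.0010173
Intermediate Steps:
F(q) = -11 + q (F(q) = q - 1*11 = q - 11 = -11 + q)
1/(F(-29) - 943) = 1/((-11 - 29) - 943) = 1/(-40 - 943) = 1/(-983) = -1/983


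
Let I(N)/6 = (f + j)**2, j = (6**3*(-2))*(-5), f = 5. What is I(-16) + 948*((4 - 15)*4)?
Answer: 28081638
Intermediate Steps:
j = 2160 (j = (216*(-2))*(-5) = -432*(-5) = 2160)
I(N) = 28123350 (I(N) = 6*(5 + 2160)**2 = 6*2165**2 = 6*4687225 = 28123350)
I(-16) + 948*((4 - 15)*4) = 28123350 + 948*((4 - 15)*4) = 28123350 + 948*(-11*4) = 28123350 + 948*(-44) = 28123350 - 41712 = 28081638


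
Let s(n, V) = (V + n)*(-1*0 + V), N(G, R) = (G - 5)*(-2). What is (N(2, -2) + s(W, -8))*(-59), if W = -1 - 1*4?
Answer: -6490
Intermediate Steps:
W = -5 (W = -1 - 4 = -5)
N(G, R) = 10 - 2*G (N(G, R) = (-5 + G)*(-2) = 10 - 2*G)
s(n, V) = V*(V + n) (s(n, V) = (V + n)*(0 + V) = (V + n)*V = V*(V + n))
(N(2, -2) + s(W, -8))*(-59) = ((10 - 2*2) - 8*(-8 - 5))*(-59) = ((10 - 4) - 8*(-13))*(-59) = (6 + 104)*(-59) = 110*(-59) = -6490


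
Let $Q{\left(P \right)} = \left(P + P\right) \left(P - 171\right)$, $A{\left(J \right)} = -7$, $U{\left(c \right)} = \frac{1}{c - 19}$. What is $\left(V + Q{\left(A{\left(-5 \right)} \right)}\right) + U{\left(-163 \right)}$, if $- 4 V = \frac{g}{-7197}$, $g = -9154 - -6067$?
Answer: $\frac{2176005675}{873236} \approx 2491.9$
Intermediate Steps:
$U{\left(c \right)} = \frac{1}{-19 + c}$
$g = -3087$ ($g = -9154 + 6067 = -3087$)
$Q{\left(P \right)} = 2 P \left(-171 + P\right)$
$V = - \frac{1029}{9596}$ ($V = - \frac{\left(-3087\right) \frac{1}{-7197}}{4} = - \frac{\left(-3087\right) \left(- \frac{1}{7197}\right)}{4} = \left(- \frac{1}{4}\right) \frac{1029}{2399} = - \frac{1029}{9596} \approx -0.10723$)
$\left(V + Q{\left(A{\left(-5 \right)} \right)}\right) + U{\left(-163 \right)} = \left(- \frac{1029}{9596} + 2 \left(-7\right) \left(-171 - 7\right)\right) + \frac{1}{-19 - 163} = \left(- \frac{1029}{9596} + 2 \left(-7\right) \left(-178\right)\right) + \frac{1}{-182} = \left(- \frac{1029}{9596} + 2492\right) - \frac{1}{182} = \frac{23912203}{9596} - \frac{1}{182} = \frac{2176005675}{873236}$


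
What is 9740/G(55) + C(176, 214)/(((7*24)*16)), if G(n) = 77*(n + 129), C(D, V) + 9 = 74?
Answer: 483965/680064 ≈ 0.71165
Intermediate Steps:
C(D, V) = 65 (C(D, V) = -9 + 74 = 65)
G(n) = 9933 + 77*n (G(n) = 77*(129 + n) = 9933 + 77*n)
9740/G(55) + C(176, 214)/(((7*24)*16)) = 9740/(9933 + 77*55) + 65/(((7*24)*16)) = 9740/(9933 + 4235) + 65/((168*16)) = 9740/14168 + 65/2688 = 9740*(1/14168) + 65*(1/2688) = 2435/3542 + 65/2688 = 483965/680064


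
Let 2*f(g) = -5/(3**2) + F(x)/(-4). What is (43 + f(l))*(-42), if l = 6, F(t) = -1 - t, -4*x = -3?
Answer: -86569/48 ≈ -1803.5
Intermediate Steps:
x = 3/4 (x = -1/4*(-3) = 3/4 ≈ 0.75000)
f(g) = -17/288 (f(g) = (-5/(3**2) + (-1 - 1*3/4)/(-4))/2 = (-5/9 + (-1 - 3/4)*(-1/4))/2 = (-5*1/9 - 7/4*(-1/4))/2 = (-5/9 + 7/16)/2 = (1/2)*(-17/144) = -17/288)
(43 + f(l))*(-42) = (43 - 17/288)*(-42) = (12367/288)*(-42) = -86569/48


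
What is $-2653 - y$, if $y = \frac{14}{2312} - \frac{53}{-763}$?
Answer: $- \frac{2340086893}{882028} \approx -2653.1$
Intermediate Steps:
$y = \frac{66609}{882028}$ ($y = 14 \cdot \frac{1}{2312} - - \frac{53}{763} = \frac{7}{1156} + \frac{53}{763} = \frac{66609}{882028} \approx 0.075518$)
$-2653 - y = -2653 - \frac{66609}{882028} = - \frac{2340086893}{882028}$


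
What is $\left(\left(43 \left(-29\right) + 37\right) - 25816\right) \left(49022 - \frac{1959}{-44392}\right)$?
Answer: $- \frac{29406809296079}{22196} \approx -1.3249 \cdot 10^{9}$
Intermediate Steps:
$\left(\left(43 \left(-29\right) + 37\right) - 25816\right) \left(49022 - \frac{1959}{-44392}\right) = \left(\left(-1247 + 37\right) - 25816\right) \left(49022 - - \frac{1959}{44392}\right) = \left(-1210 - 25816\right) \left(49022 + \frac{1959}{44392}\right) = \left(-27026\right) \frac{2176186583}{44392} = - \frac{29406809296079}{22196}$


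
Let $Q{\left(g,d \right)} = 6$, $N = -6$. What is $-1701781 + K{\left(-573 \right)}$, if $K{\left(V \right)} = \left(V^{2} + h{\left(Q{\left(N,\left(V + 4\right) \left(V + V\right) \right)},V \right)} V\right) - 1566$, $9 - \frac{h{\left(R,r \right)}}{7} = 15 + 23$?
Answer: $-1258699$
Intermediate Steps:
$h{\left(R,r \right)} = -203$ ($h{\left(R,r \right)} = 63 - 7 \left(15 + 23\right) = 63 - 266 = -203$)
$K{\left(V \right)} = -1566 + V^{2} - 203 V$ ($K{\left(V \right)} = \left(V^{2} - 203 V\right) - 1566 = -1566 + V^{2} - 203 V$)
$-1701781 + K{\left(-573 \right)} = -1701781 - \left(-114753 - 328329\right) = -1701781 + \left(-1566 + 328329 + 116319\right) = -1701781 + 443082 = -1258699$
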